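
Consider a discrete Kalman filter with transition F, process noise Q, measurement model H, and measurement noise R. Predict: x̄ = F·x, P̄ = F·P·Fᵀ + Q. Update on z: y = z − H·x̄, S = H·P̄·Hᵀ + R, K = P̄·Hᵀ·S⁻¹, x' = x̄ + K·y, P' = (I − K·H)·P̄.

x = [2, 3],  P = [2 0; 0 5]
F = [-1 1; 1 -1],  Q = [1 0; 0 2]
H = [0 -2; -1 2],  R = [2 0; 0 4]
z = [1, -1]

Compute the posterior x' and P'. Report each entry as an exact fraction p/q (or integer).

x̄ = F·x = [1, -1]
P̄ = F·P·Fᵀ + Q = [8 -7; -7 9]
y = z − H·x̄ = [-1, 2]
S = H·P̄·Hᵀ + R = [38 -50; -50 76]
K = P̄·Hᵀ·S⁻¹ = [-9/97 -34/97; -59/194 25/194]
x' = x̄ + K·y = [38/97, -85/194]
P' = (I − K·H)·P̄ = [154/97 9/97; 9/97 59/194]

x' = [38/97, -85/194]
P' = [154/97 9/97; 9/97 59/194]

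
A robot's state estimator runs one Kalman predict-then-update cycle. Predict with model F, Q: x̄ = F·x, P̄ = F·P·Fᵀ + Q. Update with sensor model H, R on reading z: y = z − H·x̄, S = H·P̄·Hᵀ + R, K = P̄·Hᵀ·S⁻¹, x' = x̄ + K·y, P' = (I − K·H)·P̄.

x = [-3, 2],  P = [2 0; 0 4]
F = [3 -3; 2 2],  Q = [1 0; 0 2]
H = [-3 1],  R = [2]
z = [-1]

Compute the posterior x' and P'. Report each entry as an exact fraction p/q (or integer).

x' = [-1137/595, -3918/595]
P' = [1396/595 3834/595; 3834/595 11626/595]

x̄ = F·x = [-15, -2]
P̄ = F·P·Fᵀ + Q = [55 -12; -12 26]
y = z − H·x̄ = [-44]
S = H·P̄·Hᵀ + R = [595]
K = P̄·Hᵀ·S⁻¹ = [-177/595; 62/595]
x' = x̄ + K·y = [-1137/595, -3918/595]
P' = (I − K·H)·P̄ = [1396/595 3834/595; 3834/595 11626/595]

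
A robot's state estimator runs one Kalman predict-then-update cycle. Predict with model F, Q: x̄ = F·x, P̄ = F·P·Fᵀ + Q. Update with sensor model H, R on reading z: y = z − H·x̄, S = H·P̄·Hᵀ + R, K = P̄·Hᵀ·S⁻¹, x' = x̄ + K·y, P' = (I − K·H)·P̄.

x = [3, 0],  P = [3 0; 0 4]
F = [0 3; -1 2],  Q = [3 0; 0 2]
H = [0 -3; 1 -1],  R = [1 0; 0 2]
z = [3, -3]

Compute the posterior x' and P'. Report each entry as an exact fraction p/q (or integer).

x̄ = F·x = [0, -3]
P̄ = F·P·Fᵀ + Q = [39 24; 24 21]
y = z − H·x̄ = [-6, -6]
S = H·P̄·Hᵀ + R = [190 -9; -9 14]
K = P̄·Hᵀ·S⁻¹ = [-873/2579 2202/2579; -855/2579 3/2579]
x' = x̄ + K·y = [-7974/2579, -2625/2579]
P' = (I − K·H)·P̄ = [4695/2579 291/2579; 291/2579 285/2579]

x' = [-7974/2579, -2625/2579]
P' = [4695/2579 291/2579; 291/2579 285/2579]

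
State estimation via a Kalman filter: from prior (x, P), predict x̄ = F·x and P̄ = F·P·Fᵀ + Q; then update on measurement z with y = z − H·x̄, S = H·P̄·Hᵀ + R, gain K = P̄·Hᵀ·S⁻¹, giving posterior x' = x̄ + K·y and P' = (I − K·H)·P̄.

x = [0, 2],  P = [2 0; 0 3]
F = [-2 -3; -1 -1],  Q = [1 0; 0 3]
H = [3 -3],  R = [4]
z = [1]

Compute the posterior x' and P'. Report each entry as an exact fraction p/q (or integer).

x̄ = F·x = [-6, -2]
P̄ = F·P·Fᵀ + Q = [36 13; 13 8]
y = z − H·x̄ = [13]
S = H·P̄·Hᵀ + R = [166]
K = P̄·Hᵀ·S⁻¹ = [69/166; 15/166]
x' = x̄ + K·y = [-99/166, -137/166]
P' = (I − K·H)·P̄ = [1215/166 1123/166; 1123/166 1103/166]

x' = [-99/166, -137/166]
P' = [1215/166 1123/166; 1123/166 1103/166]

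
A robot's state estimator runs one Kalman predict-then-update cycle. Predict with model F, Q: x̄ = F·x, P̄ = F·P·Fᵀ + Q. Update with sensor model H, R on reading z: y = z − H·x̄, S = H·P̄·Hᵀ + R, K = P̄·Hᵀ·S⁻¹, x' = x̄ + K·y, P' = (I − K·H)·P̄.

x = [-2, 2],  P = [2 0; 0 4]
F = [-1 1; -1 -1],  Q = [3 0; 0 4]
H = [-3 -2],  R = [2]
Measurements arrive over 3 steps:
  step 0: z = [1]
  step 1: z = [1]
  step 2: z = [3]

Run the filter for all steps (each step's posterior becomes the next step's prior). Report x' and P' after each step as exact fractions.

step 0: x' = [97/99, -182/99], P' = [362/99 -520/99; -520/99 794/99]
step 1: x' = [-16999/19499, 893/1147], P' = [49018/19499 -3936/1147; -3936/1147 5888/1147]
step 2: x' = [-2764003/2872121, -3504/2872121], P' = [6681566/2872121 -9100200/2872121; -9100200/2872121 13683638/2872121]

step 0: x̄ = F·x = [4, 0]
step 0: P̄ = F·P·Fᵀ + Q = [9 -2; -2 10]
step 0: y = z − H·x̄ = [13]
step 0: S = H·P̄·Hᵀ + R = [99]
step 0: K = P̄·Hᵀ·S⁻¹ = [-23/99; -14/99]
step 0: x' = x̄ + K·y = [97/99, -182/99]
step 0: P' = (I − K·H)·P̄ = [362/99 -520/99; -520/99 794/99]
step 1: x̄ = F·x = [-31/11, 85/99]
step 1: P̄ = F·P·Fᵀ + Q = [277/11 -48/11; -48/11 512/99]
step 1: y = z − H·x̄ = [-568/99]
step 1: S = H·P̄·Hᵀ + R = [19499/99]
step 1: K = P̄·Hᵀ·S⁻¹ = [-6615/19499; 16/1147]
step 1: x' = x̄ + K·y = [-16999/19499, 893/1147]
step 1: P' = (I − K·H)·P̄ = [49018/19499 -3936/1147; -3936/1147 5888/1147]
step 2: x̄ = F·x = [32180/19499, 1818/19499]
step 2: P̄ = F·P·Fᵀ + Q = [341435/19499 -51078/19499; -51078/19499 93286/19499]
step 2: y = z − H·x̄ = [158673/19499]
step 2: S = H·P̄·Hᵀ + R = [2872121/19499]
step 2: K = P̄·Hᵀ·S⁻¹ = [-922149/2872121; -33338/2872121]
step 2: x' = x̄ + K·y = [-2764003/2872121, -3504/2872121]
step 2: P' = (I − K·H)·P̄ = [6681566/2872121 -9100200/2872121; -9100200/2872121 13683638/2872121]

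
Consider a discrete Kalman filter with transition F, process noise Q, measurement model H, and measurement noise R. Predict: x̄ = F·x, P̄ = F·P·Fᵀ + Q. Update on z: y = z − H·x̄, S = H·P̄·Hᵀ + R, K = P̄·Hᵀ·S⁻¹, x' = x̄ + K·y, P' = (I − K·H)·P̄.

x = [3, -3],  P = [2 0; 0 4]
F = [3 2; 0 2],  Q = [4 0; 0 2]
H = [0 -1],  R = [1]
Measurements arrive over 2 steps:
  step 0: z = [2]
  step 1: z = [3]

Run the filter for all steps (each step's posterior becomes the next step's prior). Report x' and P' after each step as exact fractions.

step 0: x̄ = F·x = [3, -6]
step 0: P̄ = F·P·Fᵀ + Q = [38 16; 16 18]
step 0: y = z − H·x̄ = [-4]
step 0: S = H·P̄·Hᵀ + R = [19]
step 0: K = P̄·Hᵀ·S⁻¹ = [-16/19; -18/19]
step 0: x' = x̄ + K·y = [121/19, -42/19]
step 0: P' = (I − K·H)·P̄ = [466/19 16/19; 16/19 18/19]
step 1: x̄ = F·x = [279/19, -84/19]
step 1: P̄ = F·P·Fᵀ + Q = [4534/19 168/19; 168/19 110/19]
step 1: y = z − H·x̄ = [-27/19]
step 1: S = H·P̄·Hᵀ + R = [129/19]
step 1: K = P̄·Hᵀ·S⁻¹ = [-56/43; -110/129]
step 1: x' = x̄ + K·y = [711/43, -138/43]
step 1: P' = (I − K·H)·P̄ = [9766/43 56/43; 56/43 110/129]

step 0: x' = [121/19, -42/19], P' = [466/19 16/19; 16/19 18/19]
step 1: x' = [711/43, -138/43], P' = [9766/43 56/43; 56/43 110/129]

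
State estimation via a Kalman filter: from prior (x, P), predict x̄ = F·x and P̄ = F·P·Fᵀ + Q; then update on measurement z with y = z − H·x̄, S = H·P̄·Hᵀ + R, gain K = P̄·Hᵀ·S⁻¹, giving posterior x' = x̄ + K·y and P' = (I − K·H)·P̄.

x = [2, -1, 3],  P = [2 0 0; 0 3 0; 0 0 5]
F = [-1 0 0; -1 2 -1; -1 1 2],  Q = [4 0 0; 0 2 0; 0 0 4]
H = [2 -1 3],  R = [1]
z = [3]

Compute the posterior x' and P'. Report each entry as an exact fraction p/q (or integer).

x̄ = F·x = [-2, -7, 3]
P̄ = F·P·Fᵀ + Q = [6 2 2; 2 21 -2; 2 -2 29]
y = z − H·x̄ = [-9]
S = H·P̄·Hᵀ + R = [335]
K = P̄·Hᵀ·S⁻¹ = [16/335; -23/335; 93/335]
x' = x̄ + K·y = [-814/335, -2138/335, 168/335]
P' = (I − K·H)·P̄ = [1754/335 1038/335 -818/335; 1038/335 6506/335 1469/335; -818/335 1469/335 1066/335]

x' = [-814/335, -2138/335, 168/335]
P' = [1754/335 1038/335 -818/335; 1038/335 6506/335 1469/335; -818/335 1469/335 1066/335]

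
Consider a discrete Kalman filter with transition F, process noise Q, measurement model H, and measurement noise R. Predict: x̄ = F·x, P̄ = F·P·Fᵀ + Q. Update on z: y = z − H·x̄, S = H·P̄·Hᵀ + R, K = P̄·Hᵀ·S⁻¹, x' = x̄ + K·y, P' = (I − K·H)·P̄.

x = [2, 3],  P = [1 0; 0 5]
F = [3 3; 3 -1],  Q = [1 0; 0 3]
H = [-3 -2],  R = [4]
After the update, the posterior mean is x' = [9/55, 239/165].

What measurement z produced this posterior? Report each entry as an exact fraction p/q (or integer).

z = [-3]

x̄ = F·x = [15, 3]
P̄ = F·P·Fᵀ + Q = [55 -6; -6 17]
S = H·P̄·Hᵀ + R = [495]
K = P̄·Hᵀ·S⁻¹ = [-17/55; -16/495]
x' − x̄ = [-816/55, -256/165] = K·y
y = (KᵀK)⁻¹·Kᵀ·(x' − x̄) = [48]
z = y + H·x̄ = [48] + [-51] = [-3]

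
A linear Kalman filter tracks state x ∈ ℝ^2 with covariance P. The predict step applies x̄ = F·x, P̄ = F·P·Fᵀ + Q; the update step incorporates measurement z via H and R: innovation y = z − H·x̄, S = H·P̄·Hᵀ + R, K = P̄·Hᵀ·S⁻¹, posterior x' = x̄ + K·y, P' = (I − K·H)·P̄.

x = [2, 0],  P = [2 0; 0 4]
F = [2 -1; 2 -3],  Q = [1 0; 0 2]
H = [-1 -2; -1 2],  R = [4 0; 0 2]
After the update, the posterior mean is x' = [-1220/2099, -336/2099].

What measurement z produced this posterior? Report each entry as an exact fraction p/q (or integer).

x̄ = F·x = [4, 4]
P̄ = F·P·Fᵀ + Q = [13 20; 20 46]
S = H·P̄·Hᵀ + R = [281 -171; -171 119]
K = P̄·Hᵀ·S⁻¹ = [-845/2099 -738/2099; -508/2099 540/2099]
x' − x̄ = [-9616/2099, -8732/2099] = K·y
y = (KᵀK)⁻¹·Kᵀ·(x' − x̄) = [14, -3]
z = y + H·x̄ = [14, -3] + [-12, 4] = [2, 1]

z = [2, 1]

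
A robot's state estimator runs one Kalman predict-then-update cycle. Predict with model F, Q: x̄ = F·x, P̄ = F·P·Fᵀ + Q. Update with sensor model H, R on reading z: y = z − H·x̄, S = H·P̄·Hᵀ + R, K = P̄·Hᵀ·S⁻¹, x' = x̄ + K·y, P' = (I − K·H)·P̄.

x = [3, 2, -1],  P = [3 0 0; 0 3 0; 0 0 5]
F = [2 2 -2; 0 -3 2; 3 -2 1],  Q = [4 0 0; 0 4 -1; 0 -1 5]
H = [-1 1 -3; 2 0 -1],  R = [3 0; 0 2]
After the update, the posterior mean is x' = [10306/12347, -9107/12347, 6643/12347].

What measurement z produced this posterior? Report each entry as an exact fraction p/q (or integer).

x̄ = F·x = [12, -8, 4]
P̄ = F·P·Fᵀ + Q = [48 -38 -4; -38 51 27; -4 27 49]
S = H·P̄·Hᵀ + R = [433 -32; -32 259]
K = P̄·Hᵀ·S⁻¹ = [-1774/12347 4548/12347; -136/12347 -4927/12347; -31868/111123 -28393/111123]
x' − x̄ = [-137858/12347, 89669/12347, -42745/12347] = K·y
y = (KᵀK)⁻¹·Kᵀ·(x' − x̄) = [29, -19]
z = y + H·x̄ = [29, -19] + [-32, 20] = [-3, 1]

z = [-3, 1]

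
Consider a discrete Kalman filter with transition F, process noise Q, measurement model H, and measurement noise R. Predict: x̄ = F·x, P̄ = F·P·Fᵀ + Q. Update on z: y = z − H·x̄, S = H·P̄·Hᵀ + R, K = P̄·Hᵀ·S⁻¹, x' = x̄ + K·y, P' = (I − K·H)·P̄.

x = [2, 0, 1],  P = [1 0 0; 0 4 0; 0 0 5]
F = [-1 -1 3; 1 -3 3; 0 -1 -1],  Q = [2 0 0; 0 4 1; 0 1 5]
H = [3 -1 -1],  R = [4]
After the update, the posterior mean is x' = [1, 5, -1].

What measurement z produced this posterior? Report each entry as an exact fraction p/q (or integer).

x̄ = F·x = [1, 5, -1]
P̄ = F·P·Fᵀ + Q = [52 56 -11; 56 86 -2; -11 -2 14]
S = H·P̄·Hᵀ + R = [298]
K = P̄·Hᵀ·S⁻¹ = [111/298; 42/149; -45/298]
x' − x̄ = [0, 0, 0] = K·y
y = (KᵀK)⁻¹·Kᵀ·(x' − x̄) = [0]
z = y + H·x̄ = [0] + [-1] = [-1]

z = [-1]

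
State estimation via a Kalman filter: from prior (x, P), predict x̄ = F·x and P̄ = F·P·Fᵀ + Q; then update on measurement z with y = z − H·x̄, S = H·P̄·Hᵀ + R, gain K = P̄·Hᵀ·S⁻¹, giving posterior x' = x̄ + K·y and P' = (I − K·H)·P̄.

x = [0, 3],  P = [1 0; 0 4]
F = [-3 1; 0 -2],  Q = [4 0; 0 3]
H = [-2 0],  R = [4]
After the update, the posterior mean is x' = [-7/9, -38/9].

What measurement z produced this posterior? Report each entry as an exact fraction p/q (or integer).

x̄ = F·x = [3, -6]
P̄ = F·P·Fᵀ + Q = [17 -8; -8 19]
S = H·P̄·Hᵀ + R = [72]
K = P̄·Hᵀ·S⁻¹ = [-17/36; 2/9]
x' − x̄ = [-34/9, 16/9] = K·y
y = (KᵀK)⁻¹·Kᵀ·(x' − x̄) = [8]
z = y + H·x̄ = [8] + [-6] = [2]

z = [2]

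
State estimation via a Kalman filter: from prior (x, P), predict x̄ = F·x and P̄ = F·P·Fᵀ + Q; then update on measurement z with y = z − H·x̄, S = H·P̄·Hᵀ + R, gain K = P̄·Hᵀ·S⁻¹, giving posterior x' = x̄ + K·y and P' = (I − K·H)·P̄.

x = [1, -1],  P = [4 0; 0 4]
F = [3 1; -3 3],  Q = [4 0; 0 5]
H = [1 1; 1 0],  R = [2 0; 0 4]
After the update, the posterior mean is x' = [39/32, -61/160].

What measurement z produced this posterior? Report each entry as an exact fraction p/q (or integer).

x̄ = F·x = [2, -6]
P̄ = F·P·Fᵀ + Q = [44 -24; -24 77]
S = H·P̄·Hᵀ + R = [75 20; 20 48]
K = P̄·Hᵀ·S⁻¹ = [1/40 29/32; 189/200 -143/160]
x' − x̄ = [-25/32, 899/160] = K·y
y = (KᵀK)⁻¹·Kᵀ·(x' − x̄) = [5, -1]
z = y + H·x̄ = [5, -1] + [-4, 2] = [1, 1]

z = [1, 1]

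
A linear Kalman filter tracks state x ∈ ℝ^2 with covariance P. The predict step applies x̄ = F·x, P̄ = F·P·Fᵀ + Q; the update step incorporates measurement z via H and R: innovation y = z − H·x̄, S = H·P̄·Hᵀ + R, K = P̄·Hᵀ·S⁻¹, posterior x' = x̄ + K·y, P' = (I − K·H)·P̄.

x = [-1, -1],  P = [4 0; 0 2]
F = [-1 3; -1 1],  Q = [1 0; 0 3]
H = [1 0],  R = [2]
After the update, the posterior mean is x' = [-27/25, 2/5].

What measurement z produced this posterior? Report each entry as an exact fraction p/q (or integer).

z = [-1]

x̄ = F·x = [-2, 0]
P̄ = F·P·Fᵀ + Q = [23 10; 10 9]
S = H·P̄·Hᵀ + R = [25]
K = P̄·Hᵀ·S⁻¹ = [23/25; 2/5]
x' − x̄ = [23/25, 2/5] = K·y
y = (KᵀK)⁻¹·Kᵀ·(x' − x̄) = [1]
z = y + H·x̄ = [1] + [-2] = [-1]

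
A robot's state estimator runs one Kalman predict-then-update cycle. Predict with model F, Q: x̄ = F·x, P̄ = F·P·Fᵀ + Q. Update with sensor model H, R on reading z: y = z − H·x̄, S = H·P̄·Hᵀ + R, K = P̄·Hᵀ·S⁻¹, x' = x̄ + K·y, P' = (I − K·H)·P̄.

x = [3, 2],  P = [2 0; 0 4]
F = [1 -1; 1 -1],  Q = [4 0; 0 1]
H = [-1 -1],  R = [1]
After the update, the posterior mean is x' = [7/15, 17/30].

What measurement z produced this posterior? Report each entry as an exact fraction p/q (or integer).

x̄ = F·x = [1, 1]
P̄ = F·P·Fᵀ + Q = [10 6; 6 7]
S = H·P̄·Hᵀ + R = [30]
K = P̄·Hᵀ·S⁻¹ = [-8/15; -13/30]
x' − x̄ = [-8/15, -13/30] = K·y
y = (KᵀK)⁻¹·Kᵀ·(x' − x̄) = [1]
z = y + H·x̄ = [1] + [-2] = [-1]

z = [-1]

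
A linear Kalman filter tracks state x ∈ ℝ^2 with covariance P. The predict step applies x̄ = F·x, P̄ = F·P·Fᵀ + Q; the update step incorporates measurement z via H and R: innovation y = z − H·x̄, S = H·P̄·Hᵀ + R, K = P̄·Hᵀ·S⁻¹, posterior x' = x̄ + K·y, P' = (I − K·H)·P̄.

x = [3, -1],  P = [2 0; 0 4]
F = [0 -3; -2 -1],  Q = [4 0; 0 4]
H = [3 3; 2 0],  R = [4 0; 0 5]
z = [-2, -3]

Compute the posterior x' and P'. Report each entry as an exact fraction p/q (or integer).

x̄ = F·x = [3, -5]
P̄ = F·P·Fᵀ + Q = [40 12; 12 16]
y = z − H·x̄ = [4, -9]
S = H·P̄·Hᵀ + R = [724 312; 312 165]
K = P̄·Hᵀ·S⁻¹ = [65/1843 2312/5529; 531/1843 -736/1843]
x' = x̄ + K·y = [-1147/1843, -467/1843]
P' = (I − K·H)·P̄ = [5780/5529 -1840/1843; -1840/1843 2548/1843]

x' = [-1147/1843, -467/1843]
P' = [5780/5529 -1840/1843; -1840/1843 2548/1843]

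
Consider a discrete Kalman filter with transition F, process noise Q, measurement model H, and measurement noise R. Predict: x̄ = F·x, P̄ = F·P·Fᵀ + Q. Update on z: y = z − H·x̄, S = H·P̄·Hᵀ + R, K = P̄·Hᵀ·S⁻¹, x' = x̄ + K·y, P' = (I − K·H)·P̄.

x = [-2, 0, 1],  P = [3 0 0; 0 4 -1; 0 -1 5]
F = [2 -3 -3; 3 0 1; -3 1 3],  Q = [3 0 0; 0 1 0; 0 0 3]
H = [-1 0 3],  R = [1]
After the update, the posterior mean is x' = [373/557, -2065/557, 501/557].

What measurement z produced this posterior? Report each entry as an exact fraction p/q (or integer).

x̄ = F·x = [-7, -5, 9]
P̄ = F·P·Fᵀ + Q = [78 6 -63; 6 33 -13; -63 -13 73]
S = H·P̄·Hᵀ + R = [1114]
K = P̄·Hᵀ·S⁻¹ = [-267/1114; -45/1114; 141/557]
x' − x̄ = [4272/557, 720/557, -4512/557] = K·y
y = (KᵀK)⁻¹·Kᵀ·(x' − x̄) = [-32]
z = y + H·x̄ = [-32] + [34] = [2]

z = [2]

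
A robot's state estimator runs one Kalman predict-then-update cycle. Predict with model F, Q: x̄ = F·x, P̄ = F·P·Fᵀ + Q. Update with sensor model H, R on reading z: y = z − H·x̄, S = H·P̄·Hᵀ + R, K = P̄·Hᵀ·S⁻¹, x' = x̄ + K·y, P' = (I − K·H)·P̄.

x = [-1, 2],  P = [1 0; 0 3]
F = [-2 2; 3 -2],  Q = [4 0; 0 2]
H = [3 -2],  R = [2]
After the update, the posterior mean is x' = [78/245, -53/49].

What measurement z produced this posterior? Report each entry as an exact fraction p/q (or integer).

z = [3]

x̄ = F·x = [6, -7]
P̄ = F·P·Fᵀ + Q = [20 -18; -18 23]
S = H·P̄·Hᵀ + R = [490]
K = P̄·Hᵀ·S⁻¹ = [48/245; -10/49]
x' − x̄ = [-1392/245, 290/49] = K·y
y = (KᵀK)⁻¹·Kᵀ·(x' − x̄) = [-29]
z = y + H·x̄ = [-29] + [32] = [3]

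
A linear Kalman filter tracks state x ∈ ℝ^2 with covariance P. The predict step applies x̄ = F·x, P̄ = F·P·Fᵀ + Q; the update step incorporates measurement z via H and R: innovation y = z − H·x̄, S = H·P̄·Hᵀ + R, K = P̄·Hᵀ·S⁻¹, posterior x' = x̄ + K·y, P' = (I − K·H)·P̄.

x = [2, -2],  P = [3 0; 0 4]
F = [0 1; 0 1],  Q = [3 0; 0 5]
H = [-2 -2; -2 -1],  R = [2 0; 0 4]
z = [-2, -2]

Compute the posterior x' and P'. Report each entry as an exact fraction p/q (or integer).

x̄ = F·x = [-2, -2]
P̄ = F·P·Fᵀ + Q = [7 4; 4 9]
y = z − H·x̄ = [-10, -8]
S = H·P̄·Hᵀ + R = [98 70; 70 57]
K = P̄·Hᵀ·S⁻¹ = [3/343 -16/49; -146/343 11/49]
x' = x̄ + K·y = [180/343, 158/343]
P' = (I − K·H)·P̄ = [451/343 -454/343; -454/343 600/343]

x' = [180/343, 158/343]
P' = [451/343 -454/343; -454/343 600/343]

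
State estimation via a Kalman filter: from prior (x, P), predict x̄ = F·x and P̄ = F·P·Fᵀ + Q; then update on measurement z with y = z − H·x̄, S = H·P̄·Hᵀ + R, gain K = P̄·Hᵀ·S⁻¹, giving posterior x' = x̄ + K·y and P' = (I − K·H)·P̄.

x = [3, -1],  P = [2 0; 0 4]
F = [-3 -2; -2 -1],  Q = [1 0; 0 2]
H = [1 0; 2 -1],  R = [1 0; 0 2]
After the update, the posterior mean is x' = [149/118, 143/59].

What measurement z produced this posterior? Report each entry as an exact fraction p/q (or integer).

z = [3, -2]

x̄ = F·x = [-7, -5]
P̄ = F·P·Fᵀ + Q = [35 20; 20 14]
S = H·P̄·Hᵀ + R = [36 50; 50 76]
K = P̄·Hᵀ·S⁻¹ = [40/59 25/118; 55/59 -16/59]
x' − x̄ = [975/118, 438/59] = K·y
y = (KᵀK)⁻¹·Kᵀ·(x' − x̄) = [10, 7]
z = y + H·x̄ = [10, 7] + [-7, -9] = [3, -2]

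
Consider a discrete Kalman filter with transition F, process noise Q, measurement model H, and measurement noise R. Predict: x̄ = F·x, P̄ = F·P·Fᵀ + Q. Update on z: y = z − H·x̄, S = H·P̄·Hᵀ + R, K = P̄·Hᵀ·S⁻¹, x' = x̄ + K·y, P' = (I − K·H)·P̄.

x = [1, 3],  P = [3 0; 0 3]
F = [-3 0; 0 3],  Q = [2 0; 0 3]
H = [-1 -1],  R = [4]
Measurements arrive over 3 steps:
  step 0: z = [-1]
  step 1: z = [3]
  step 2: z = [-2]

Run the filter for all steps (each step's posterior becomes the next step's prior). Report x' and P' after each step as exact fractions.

step 0: x̄ = F·x = [-3, 9]
step 0: P̄ = F·P·Fᵀ + Q = [29 0; 0 30]
step 0: y = z − H·x̄ = [5]
step 0: S = H·P̄·Hᵀ + R = [63]
step 0: K = P̄·Hᵀ·S⁻¹ = [-29/63; -10/21]
step 0: x' = x̄ + K·y = [-334/63, 139/21]
step 0: P' = (I − K·H)·P̄ = [986/63 -290/21; -290/21 110/7]
step 1: x̄ = F·x = [334/21, 139/7]
step 1: P̄ = F·P·Fᵀ + Q = [1000/7 870/7; 870/7 1011/7]
step 1: y = z − H·x̄ = [814/21]
step 1: S = H·P̄·Hᵀ + R = [3779/7]
step 1: K = P̄·Hᵀ·S⁻¹ = [-1870/3779; -1881/3779]
step 1: x' = x̄ + K·y = [-37142/11337, 2129/3779]
step 1: P' = (I − K·H)·P̄ = [40300/3779 -32820/3779; -32820/3779 40344/3779]
step 2: x̄ = F·x = [37142/3779, 6387/3779]
step 2: P̄ = F·P·Fᵀ + Q = [370258/3779 295380/3779; 295380/3779 374433/3779]
step 2: y = z − H·x̄ = [35971/3779]
step 2: S = H·P̄·Hᵀ + R = [1350567/3779]
step 2: K = P̄·Hᵀ·S⁻¹ = [-665638/1350567; -223271/450189]
step 2: x' = x̄ + K·y = [6938104/1350567, -1364362/450189]
step 2: P' = (I − K·H)·P̄ = [15079198/1350567 -4138882/450189; -4138882/450189 1677322/150063]

step 0: x' = [-334/63, 139/21], P' = [986/63 -290/21; -290/21 110/7]
step 1: x' = [-37142/11337, 2129/3779], P' = [40300/3779 -32820/3779; -32820/3779 40344/3779]
step 2: x' = [6938104/1350567, -1364362/450189], P' = [15079198/1350567 -4138882/450189; -4138882/450189 1677322/150063]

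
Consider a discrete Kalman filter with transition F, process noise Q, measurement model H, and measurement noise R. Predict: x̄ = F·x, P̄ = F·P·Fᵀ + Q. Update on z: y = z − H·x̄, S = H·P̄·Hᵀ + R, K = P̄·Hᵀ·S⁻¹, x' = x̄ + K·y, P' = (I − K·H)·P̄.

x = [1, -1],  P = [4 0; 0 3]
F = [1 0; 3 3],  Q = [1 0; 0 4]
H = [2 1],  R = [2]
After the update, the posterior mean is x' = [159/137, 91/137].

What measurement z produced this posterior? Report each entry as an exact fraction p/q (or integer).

x̄ = F·x = [1, 0]
P̄ = F·P·Fᵀ + Q = [5 12; 12 67]
S = H·P̄·Hᵀ + R = [137]
K = P̄·Hᵀ·S⁻¹ = [22/137; 91/137]
x' − x̄ = [22/137, 91/137] = K·y
y = (KᵀK)⁻¹·Kᵀ·(x' − x̄) = [1]
z = y + H·x̄ = [1] + [2] = [3]

z = [3]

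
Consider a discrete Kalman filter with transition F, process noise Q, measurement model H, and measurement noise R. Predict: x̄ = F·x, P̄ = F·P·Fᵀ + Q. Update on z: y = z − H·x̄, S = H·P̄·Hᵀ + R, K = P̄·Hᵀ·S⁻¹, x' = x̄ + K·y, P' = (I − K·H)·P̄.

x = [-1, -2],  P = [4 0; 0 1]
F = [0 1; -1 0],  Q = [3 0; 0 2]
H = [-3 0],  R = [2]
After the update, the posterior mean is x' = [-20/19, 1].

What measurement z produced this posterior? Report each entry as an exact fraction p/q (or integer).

x̄ = F·x = [-2, 1]
P̄ = F·P·Fᵀ + Q = [4 0; 0 6]
S = H·P̄·Hᵀ + R = [38]
K = P̄·Hᵀ·S⁻¹ = [-6/19; 0]
x' − x̄ = [18/19, 0] = K·y
y = (KᵀK)⁻¹·Kᵀ·(x' − x̄) = [-3]
z = y + H·x̄ = [-3] + [6] = [3]

z = [3]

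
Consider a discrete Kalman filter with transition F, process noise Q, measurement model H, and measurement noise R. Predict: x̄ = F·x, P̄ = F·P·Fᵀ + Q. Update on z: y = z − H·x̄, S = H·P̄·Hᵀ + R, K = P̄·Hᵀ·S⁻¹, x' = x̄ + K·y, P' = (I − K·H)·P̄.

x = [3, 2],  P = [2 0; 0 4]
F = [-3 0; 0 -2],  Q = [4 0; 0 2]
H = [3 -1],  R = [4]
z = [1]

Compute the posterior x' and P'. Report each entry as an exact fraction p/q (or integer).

x' = [-9/5, -328/55]
P' = [11/5 27/5; 27/5 909/55]

x̄ = F·x = [-9, -4]
P̄ = F·P·Fᵀ + Q = [22 0; 0 18]
y = z − H·x̄ = [24]
S = H·P̄·Hᵀ + R = [220]
K = P̄·Hᵀ·S⁻¹ = [3/10; -9/110]
x' = x̄ + K·y = [-9/5, -328/55]
P' = (I − K·H)·P̄ = [11/5 27/5; 27/5 909/55]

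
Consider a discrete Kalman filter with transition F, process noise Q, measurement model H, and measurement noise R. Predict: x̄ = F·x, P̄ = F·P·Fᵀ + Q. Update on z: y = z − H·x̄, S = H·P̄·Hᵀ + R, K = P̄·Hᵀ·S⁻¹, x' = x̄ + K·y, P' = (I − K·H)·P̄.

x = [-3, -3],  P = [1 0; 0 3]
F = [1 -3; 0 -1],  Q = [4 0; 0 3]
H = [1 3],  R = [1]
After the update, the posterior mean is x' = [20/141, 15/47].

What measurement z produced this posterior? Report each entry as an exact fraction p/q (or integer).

z = [1]

x̄ = F·x = [6, 3]
P̄ = F·P·Fᵀ + Q = [32 9; 9 6]
S = H·P̄·Hᵀ + R = [141]
K = P̄·Hᵀ·S⁻¹ = [59/141; 9/47]
x' − x̄ = [-826/141, -126/47] = K·y
y = (KᵀK)⁻¹·Kᵀ·(x' − x̄) = [-14]
z = y + H·x̄ = [-14] + [15] = [1]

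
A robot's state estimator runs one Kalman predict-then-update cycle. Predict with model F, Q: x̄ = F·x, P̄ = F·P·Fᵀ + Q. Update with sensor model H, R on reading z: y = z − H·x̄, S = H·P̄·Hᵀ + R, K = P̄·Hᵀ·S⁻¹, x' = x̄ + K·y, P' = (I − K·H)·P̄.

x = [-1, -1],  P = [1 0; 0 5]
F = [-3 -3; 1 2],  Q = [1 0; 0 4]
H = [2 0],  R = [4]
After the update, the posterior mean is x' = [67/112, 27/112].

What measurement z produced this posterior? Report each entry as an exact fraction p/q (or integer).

x̄ = F·x = [6, -3]
P̄ = F·P·Fᵀ + Q = [55 -33; -33 25]
S = H·P̄·Hᵀ + R = [224]
K = P̄·Hᵀ·S⁻¹ = [55/112; -33/112]
x' − x̄ = [-605/112, 363/112] = K·y
y = (KᵀK)⁻¹·Kᵀ·(x' − x̄) = [-11]
z = y + H·x̄ = [-11] + [12] = [1]

z = [1]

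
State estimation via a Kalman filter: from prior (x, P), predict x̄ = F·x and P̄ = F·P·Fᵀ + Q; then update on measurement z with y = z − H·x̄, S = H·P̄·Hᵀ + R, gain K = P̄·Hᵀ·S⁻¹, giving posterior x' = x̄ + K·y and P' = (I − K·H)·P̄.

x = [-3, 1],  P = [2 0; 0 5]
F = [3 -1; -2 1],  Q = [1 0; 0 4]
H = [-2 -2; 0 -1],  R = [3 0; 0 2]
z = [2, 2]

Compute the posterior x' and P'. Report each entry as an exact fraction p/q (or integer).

x' = [-83/589, -20/19]
P' = [1453/589 -34/19; -34/19 34/19]

x̄ = F·x = [-10, 7]
P̄ = F·P·Fᵀ + Q = [24 -17; -17 17]
y = z − H·x̄ = [-4, 9]
S = H·P̄·Hᵀ + R = [31 0; 0 19]
K = P̄·Hᵀ·S⁻¹ = [-14/31 17/19; 0 -17/19]
x' = x̄ + K·y = [-83/589, -20/19]
P' = (I − K·H)·P̄ = [1453/589 -34/19; -34/19 34/19]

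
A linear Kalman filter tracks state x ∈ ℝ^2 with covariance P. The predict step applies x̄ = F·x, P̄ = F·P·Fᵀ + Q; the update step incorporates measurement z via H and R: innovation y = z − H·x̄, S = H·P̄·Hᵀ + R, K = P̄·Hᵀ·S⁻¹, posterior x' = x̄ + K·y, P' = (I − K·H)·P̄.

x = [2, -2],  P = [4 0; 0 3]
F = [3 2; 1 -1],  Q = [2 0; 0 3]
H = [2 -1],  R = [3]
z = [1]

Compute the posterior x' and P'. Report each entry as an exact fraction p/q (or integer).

x̄ = F·x = [2, 4]
P̄ = F·P·Fᵀ + Q = [50 6; 6 10]
y = z − H·x̄ = [1]
S = H·P̄·Hᵀ + R = [189]
K = P̄·Hᵀ·S⁻¹ = [94/189; 2/189]
x' = x̄ + K·y = [472/189, 758/189]
P' = (I − K·H)·P̄ = [614/189 946/189; 946/189 1886/189]

x' = [472/189, 758/189]
P' = [614/189 946/189; 946/189 1886/189]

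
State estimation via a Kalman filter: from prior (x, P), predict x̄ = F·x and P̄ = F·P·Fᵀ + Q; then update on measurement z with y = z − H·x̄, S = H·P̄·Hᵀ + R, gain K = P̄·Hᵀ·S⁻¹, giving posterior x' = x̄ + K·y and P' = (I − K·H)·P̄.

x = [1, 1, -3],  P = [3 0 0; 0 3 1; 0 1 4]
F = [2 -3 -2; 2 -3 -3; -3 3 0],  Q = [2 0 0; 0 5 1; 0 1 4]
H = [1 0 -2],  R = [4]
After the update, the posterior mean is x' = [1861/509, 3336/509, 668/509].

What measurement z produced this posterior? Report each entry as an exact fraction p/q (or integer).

x̄ = F·x = [5, 8, 0]
P̄ = F·P·Fᵀ + Q = [69 78 -51; 78 98 -53; -51 -53 58]
S = H·P̄·Hᵀ + R = [509]
K = P̄·Hᵀ·S⁻¹ = [171/509; 184/509; -167/509]
x' − x̄ = [-684/509, -736/509, 668/509] = K·y
y = (KᵀK)⁻¹·Kᵀ·(x' − x̄) = [-4]
z = y + H·x̄ = [-4] + [5] = [1]

z = [1]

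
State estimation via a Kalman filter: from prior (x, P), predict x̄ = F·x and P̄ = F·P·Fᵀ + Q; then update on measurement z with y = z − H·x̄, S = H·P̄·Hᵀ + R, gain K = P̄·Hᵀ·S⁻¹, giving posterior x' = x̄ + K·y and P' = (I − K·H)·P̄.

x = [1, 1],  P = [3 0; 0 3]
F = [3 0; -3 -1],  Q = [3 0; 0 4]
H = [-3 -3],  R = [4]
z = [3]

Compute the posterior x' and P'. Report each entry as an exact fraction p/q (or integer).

x' = [3, -4]
P' = [2739/94 -2727/94; -2727/94 2755/94]

x̄ = F·x = [3, -4]
P̄ = F·P·Fᵀ + Q = [30 -27; -27 34]
y = z − H·x̄ = [0]
S = H·P̄·Hᵀ + R = [94]
K = P̄·Hᵀ·S⁻¹ = [-9/94; -21/94]
x' = x̄ + K·y = [3, -4]
P' = (I − K·H)·P̄ = [2739/94 -2727/94; -2727/94 2755/94]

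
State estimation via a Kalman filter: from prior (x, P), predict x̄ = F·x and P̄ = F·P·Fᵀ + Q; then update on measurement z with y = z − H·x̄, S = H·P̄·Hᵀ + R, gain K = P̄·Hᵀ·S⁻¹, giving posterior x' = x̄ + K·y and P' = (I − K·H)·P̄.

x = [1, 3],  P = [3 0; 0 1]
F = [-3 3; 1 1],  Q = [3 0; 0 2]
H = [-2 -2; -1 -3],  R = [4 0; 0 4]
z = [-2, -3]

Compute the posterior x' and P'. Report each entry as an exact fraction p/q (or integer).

x̄ = F·x = [6, 4]
P̄ = F·P·Fᵀ + Q = [39 -6; -6 6]
y = z − H·x̄ = [18, 15]
S = H·P̄·Hᵀ + R = [136 66; 66 61]
K = P̄·Hᵀ·S⁻¹ = [-132/197 75/197; 198/985 -408/985]
x' = x̄ + K·y = [-69/197, 1384/985]
P' = (I − K·H)·P̄ = [546/197 -282/197; -282/197 1014/985]

x' = [-69/197, 1384/985]
P' = [546/197 -282/197; -282/197 1014/985]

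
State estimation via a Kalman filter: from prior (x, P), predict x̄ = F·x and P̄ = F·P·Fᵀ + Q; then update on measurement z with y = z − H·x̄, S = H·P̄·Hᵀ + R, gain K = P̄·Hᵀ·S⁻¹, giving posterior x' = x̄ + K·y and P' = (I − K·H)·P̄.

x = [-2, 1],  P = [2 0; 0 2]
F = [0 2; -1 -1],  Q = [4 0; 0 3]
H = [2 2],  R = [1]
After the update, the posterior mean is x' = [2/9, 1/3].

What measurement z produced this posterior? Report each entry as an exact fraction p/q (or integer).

x̄ = F·x = [2, 1]
P̄ = F·P·Fᵀ + Q = [12 -4; -4 7]
S = H·P̄·Hᵀ + R = [45]
K = P̄·Hᵀ·S⁻¹ = [16/45; 2/15]
x' − x̄ = [-16/9, -2/3] = K·y
y = (KᵀK)⁻¹·Kᵀ·(x' − x̄) = [-5]
z = y + H·x̄ = [-5] + [6] = [1]

z = [1]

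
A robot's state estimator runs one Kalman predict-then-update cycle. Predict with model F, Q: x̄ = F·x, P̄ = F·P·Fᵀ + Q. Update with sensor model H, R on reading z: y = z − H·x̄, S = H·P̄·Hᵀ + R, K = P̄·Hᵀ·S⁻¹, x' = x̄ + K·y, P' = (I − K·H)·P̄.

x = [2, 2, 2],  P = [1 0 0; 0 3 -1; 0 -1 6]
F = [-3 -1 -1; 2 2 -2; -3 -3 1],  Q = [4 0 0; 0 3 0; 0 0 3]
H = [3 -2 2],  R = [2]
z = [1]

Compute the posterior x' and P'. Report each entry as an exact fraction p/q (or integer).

x̄ = F·x = [-10, 4, -10]
P̄ = F·P·Fᵀ + Q = [20 0 10; 0 51 -44; 10 -44 51]
y = z − H·x̄ = [59]
S = H·P̄·Hᵀ + R = [1062]
K = P̄·Hᵀ·S⁻¹ = [40/531; -95/531; 110/531]
x' = x̄ + K·y = [-50/9, -59/9, 20/9]
P' = (I − K·H)·P̄ = [7420/531 7600/531 -3490/531; 7600/531 9031/531 -2464/531; -3490/531 -2464/531 2881/531]

x' = [-50/9, -59/9, 20/9]
P' = [7420/531 7600/531 -3490/531; 7600/531 9031/531 -2464/531; -3490/531 -2464/531 2881/531]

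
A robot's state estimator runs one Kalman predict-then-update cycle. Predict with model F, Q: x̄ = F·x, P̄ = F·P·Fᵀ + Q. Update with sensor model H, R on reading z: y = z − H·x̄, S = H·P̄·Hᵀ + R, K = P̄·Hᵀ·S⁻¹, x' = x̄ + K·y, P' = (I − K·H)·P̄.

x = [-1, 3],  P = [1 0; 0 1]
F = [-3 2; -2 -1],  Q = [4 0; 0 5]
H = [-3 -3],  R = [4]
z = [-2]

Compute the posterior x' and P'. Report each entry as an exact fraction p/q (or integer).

x̄ = F·x = [9, -1]
P̄ = F·P·Fᵀ + Q = [17 4; 4 10]
y = z − H·x̄ = [22]
S = H·P̄·Hᵀ + R = [319]
K = P̄·Hᵀ·S⁻¹ = [-63/319; -42/319]
x' = x̄ + K·y = [135/29, -113/29]
P' = (I − K·H)·P̄ = [1454/319 -1370/319; -1370/319 1426/319]

x' = [135/29, -113/29]
P' = [1454/319 -1370/319; -1370/319 1426/319]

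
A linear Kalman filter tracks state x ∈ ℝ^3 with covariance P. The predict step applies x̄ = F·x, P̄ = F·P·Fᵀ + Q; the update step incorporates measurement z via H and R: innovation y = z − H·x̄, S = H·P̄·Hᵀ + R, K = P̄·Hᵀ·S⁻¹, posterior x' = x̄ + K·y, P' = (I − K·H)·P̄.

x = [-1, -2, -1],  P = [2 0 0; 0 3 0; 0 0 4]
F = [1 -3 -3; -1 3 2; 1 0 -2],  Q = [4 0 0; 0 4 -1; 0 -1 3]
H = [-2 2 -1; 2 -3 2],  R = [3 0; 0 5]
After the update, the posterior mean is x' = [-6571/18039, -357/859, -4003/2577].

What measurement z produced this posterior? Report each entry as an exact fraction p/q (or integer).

x̄ = F·x = [8, -7, 1]
P̄ = F·P·Fᵀ + Q = [69 -53 26; -53 49 -19; 26 -19 21]
S = H·P̄·Hᵀ + R = [1100 -1431; -1431 1878]
K = P̄·Hᵀ·S⁻¹ = [-2547/6013 -2470/18039; 113/859 -47/859; 363/859 1037/2577]
x' − x̄ = [-150883/18039, 5656/859, -6580/2577] = K·y
y = (KᵀK)⁻¹·Kᵀ·(x' − x̄) = [33, -41]
z = y + H·x̄ = [33, -41] + [-31, 39] = [2, -2]

z = [2, -2]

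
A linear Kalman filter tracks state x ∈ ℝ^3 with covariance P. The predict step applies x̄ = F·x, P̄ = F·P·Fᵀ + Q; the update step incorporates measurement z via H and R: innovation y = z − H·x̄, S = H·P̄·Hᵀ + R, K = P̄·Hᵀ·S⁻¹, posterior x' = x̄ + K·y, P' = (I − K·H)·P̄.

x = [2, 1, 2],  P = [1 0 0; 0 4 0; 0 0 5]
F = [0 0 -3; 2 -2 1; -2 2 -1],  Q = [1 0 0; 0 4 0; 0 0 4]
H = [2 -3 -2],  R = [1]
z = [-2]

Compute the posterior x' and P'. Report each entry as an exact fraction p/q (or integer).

x' = [-31/23, 25/23, -45/23]
P' = [3363/322 2339/322 -199/322; 2339/322 4849/322 -4901/322; -199/322 -4901/322 7129/322]

x̄ = F·x = [-6, 4, -4]
P̄ = F·P·Fᵀ + Q = [46 -15 15; -15 29 -25; 15 -25 29]
y = z − H·x̄ = [14]
S = H·P̄·Hᵀ + R = [322]
K = P̄·Hᵀ·S⁻¹ = [107/322; -67/322; 47/322]
x' = x̄ + K·y = [-31/23, 25/23, -45/23]
P' = (I − K·H)·P̄ = [3363/322 2339/322 -199/322; 2339/322 4849/322 -4901/322; -199/322 -4901/322 7129/322]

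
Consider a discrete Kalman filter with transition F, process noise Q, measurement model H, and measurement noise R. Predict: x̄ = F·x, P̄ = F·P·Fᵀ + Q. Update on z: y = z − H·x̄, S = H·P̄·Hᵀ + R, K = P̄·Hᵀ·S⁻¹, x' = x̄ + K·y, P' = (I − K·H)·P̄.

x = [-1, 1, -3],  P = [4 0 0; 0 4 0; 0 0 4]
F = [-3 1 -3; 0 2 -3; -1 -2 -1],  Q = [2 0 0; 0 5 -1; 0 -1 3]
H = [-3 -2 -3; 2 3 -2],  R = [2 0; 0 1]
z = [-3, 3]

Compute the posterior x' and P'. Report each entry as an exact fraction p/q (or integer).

x̄ = F·x = [13, 11, 2]
P̄ = F·P·Fᵀ + Q = [78 44 16; 44 57 -5; 16 -5 27]
y = z − H·x̄ = [64, -52]
S = H·P̄·Hᵀ + R = [1931 -1195; -1195 1394]
K = P̄·Hᵀ·S⁻¹ = [-209860/1263789 52186/1263789; -559/1263789 243394/1263789; -210101/1263789 -213652/1263789]
x' = x̄ + K·y = [284545/1263789, 1209415/1263789, 191018/1263789]
P' = (I − K·H)·P̄ = [7567726/1263789 -6908978/1263789 -2821834/1263789; -6908978/1263789 6433858/1263789 2620112/1263789; -2821834/1263789 2620112/1263789 1215160/1263789]

x' = [284545/1263789, 1209415/1263789, 191018/1263789]
P' = [7567726/1263789 -6908978/1263789 -2821834/1263789; -6908978/1263789 6433858/1263789 2620112/1263789; -2821834/1263789 2620112/1263789 1215160/1263789]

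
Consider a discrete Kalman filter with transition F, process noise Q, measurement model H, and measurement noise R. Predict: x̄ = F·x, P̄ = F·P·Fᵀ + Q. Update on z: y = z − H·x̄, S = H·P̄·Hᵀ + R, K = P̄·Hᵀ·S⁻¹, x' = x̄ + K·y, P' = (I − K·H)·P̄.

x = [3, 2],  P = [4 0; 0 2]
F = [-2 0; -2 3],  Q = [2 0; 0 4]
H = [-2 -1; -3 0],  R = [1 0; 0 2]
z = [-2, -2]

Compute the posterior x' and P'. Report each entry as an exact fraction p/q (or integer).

x' = [508/1091, 1372/1091]
P' = [223/1091 -420/1091; -420/1091 1838/1091]

x̄ = F·x = [-6, 0]
P̄ = F·P·Fᵀ + Q = [18 16; 16 38]
y = z − H·x̄ = [-14, -20]
S = H·P̄·Hᵀ + R = [175 156; 156 164]
K = P̄·Hᵀ·S⁻¹ = [-26/1091 -669/2182; -998/1091 630/1091]
x' = x̄ + K·y = [508/1091, 1372/1091]
P' = (I − K·H)·P̄ = [223/1091 -420/1091; -420/1091 1838/1091]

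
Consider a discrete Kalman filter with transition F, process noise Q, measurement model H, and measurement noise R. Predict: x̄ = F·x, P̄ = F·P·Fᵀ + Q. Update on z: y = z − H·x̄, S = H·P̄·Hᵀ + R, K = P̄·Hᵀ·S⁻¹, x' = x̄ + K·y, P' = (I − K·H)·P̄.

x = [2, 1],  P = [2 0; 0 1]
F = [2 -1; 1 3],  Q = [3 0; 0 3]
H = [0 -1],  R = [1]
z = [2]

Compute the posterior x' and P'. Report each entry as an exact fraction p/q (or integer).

x' = [38/15, -23/15]
P' = [179/15 1/15; 1/15 14/15]

x̄ = F·x = [3, 5]
P̄ = F·P·Fᵀ + Q = [12 1; 1 14]
y = z − H·x̄ = [7]
S = H·P̄·Hᵀ + R = [15]
K = P̄·Hᵀ·S⁻¹ = [-1/15; -14/15]
x' = x̄ + K·y = [38/15, -23/15]
P' = (I − K·H)·P̄ = [179/15 1/15; 1/15 14/15]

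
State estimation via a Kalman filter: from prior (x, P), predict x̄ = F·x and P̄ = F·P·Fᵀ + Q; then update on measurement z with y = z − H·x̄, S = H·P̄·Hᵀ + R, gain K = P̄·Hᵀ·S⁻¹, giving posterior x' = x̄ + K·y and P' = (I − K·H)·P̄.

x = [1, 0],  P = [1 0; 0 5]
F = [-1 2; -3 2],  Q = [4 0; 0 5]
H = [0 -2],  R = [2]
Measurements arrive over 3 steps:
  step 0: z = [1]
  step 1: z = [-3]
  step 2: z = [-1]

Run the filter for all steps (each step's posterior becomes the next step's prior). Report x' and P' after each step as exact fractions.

step 0: x̄ = F·x = [-1, -3]
step 0: P̄ = F·P·Fᵀ + Q = [25 23; 23 34]
step 0: y = z − H·x̄ = [-5]
step 0: S = H·P̄·Hᵀ + R = [138]
step 0: K = P̄·Hᵀ·S⁻¹ = [-1/3; -34/69]
step 0: x' = x̄ + K·y = [2/3, -37/69]
step 0: P' = (I − K·H)·P̄ = [29/3 1/3; 1/3 34/69]
step 1: x̄ = F·x = [-40/23, -212/69]
step 1: P̄ = F·P·Fᵀ + Q = [329/23 651/23; 651/23 6208/69]
step 1: y = z − H·x̄ = [-631/69]
step 1: S = H·P̄·Hᵀ + R = [24970/69]
step 1: K = P̄·Hᵀ·S⁻¹ = [-1953/12485; -6208/12485]
step 1: x' = x̄ + K·y = [-3853/12485, 18412/12485]
step 1: P' = (I − K·H)·P̄ = [68033/12485 1953/12485; 1953/12485 6208/12485]
step 2: x̄ = F·x = [40677/12485, 48383/12485]
step 2: P̄ = F·P·Fᵀ + Q = [134993/12485 213307/12485; 213307/12485 676118/12485]
step 2: y = z − H·x̄ = [84281/12485]
step 2: S = H·P̄·Hᵀ + R = [2729442/12485]
step 2: K = P̄·Hᵀ·S⁻¹ = [-213307/1364721; -676118/1364721]
step 2: x' = x̄ + K·y = [3006410/1364721, 724501/1364721]
step 2: P' = (I − K·H)·P̄ = [7467203/1364721 213307/1364721; 213307/1364721 676118/1364721]

step 0: x' = [2/3, -37/69], P' = [29/3 1/3; 1/3 34/69]
step 1: x' = [-3853/12485, 18412/12485], P' = [68033/12485 1953/12485; 1953/12485 6208/12485]
step 2: x' = [3006410/1364721, 724501/1364721], P' = [7467203/1364721 213307/1364721; 213307/1364721 676118/1364721]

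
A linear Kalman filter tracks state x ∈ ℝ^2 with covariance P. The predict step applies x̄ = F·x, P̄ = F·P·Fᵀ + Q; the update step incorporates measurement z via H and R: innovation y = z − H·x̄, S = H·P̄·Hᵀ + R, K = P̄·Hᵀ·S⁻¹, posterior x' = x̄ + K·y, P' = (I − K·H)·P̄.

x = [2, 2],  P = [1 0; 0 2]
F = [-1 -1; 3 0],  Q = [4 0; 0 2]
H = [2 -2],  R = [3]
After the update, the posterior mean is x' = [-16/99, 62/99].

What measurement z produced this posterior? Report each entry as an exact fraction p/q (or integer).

x̄ = F·x = [-4, 6]
P̄ = F·P·Fᵀ + Q = [7 -3; -3 11]
S = H·P̄·Hᵀ + R = [99]
K = P̄·Hᵀ·S⁻¹ = [20/99; -28/99]
x' − x̄ = [380/99, -532/99] = K·y
y = (KᵀK)⁻¹·Kᵀ·(x' − x̄) = [19]
z = y + H·x̄ = [19] + [-20] = [-1]

z = [-1]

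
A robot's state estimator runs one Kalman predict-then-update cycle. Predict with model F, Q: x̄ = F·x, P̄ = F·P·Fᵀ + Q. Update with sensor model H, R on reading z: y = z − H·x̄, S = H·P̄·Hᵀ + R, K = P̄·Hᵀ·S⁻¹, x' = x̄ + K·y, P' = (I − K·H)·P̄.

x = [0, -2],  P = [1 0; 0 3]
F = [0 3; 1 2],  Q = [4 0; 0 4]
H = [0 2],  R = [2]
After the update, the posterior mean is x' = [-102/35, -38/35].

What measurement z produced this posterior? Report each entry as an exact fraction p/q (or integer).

x̄ = F·x = [-6, -4]
P̄ = F·P·Fᵀ + Q = [31 18; 18 17]
S = H·P̄·Hᵀ + R = [70]
K = P̄·Hᵀ·S⁻¹ = [18/35; 17/35]
x' − x̄ = [108/35, 102/35] = K·y
y = (KᵀK)⁻¹·Kᵀ·(x' − x̄) = [6]
z = y + H·x̄ = [6] + [-8] = [-2]

z = [-2]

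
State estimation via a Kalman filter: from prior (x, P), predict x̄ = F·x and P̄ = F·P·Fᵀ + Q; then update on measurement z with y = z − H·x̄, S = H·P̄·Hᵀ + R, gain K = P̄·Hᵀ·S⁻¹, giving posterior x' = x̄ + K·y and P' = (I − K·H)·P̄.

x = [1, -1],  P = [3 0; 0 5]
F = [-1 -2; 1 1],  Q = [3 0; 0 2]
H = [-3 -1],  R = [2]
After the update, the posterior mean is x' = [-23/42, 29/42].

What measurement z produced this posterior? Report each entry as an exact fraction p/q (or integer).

z = [1]

x̄ = F·x = [1, 0]
P̄ = F·P·Fᵀ + Q = [26 -13; -13 10]
S = H·P̄·Hᵀ + R = [168]
K = P̄·Hᵀ·S⁻¹ = [-65/168; 29/168]
x' − x̄ = [-65/42, 29/42] = K·y
y = (KᵀK)⁻¹·Kᵀ·(x' − x̄) = [4]
z = y + H·x̄ = [4] + [-3] = [1]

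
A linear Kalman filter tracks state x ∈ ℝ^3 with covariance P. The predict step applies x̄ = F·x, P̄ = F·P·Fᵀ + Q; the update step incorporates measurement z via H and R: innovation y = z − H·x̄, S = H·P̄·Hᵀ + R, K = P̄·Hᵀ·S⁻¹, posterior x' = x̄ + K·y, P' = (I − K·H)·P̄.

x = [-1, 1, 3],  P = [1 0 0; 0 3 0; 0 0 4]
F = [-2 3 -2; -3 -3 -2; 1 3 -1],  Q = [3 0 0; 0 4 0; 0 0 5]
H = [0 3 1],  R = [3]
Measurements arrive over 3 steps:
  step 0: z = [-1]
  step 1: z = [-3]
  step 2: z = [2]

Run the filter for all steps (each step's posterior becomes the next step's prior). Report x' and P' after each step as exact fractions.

step 0: x' = [-22/103, 39/103, -467/206], P' = [5069/103 -1172/103 7059/206; -1172/103 439/103 -2415/206; 7059/206 -2415/206 14403/412]
step 1: x' = [-1496078/2810203, -4958677/2810203, 6468048/2810203], P' = [97878241/2810203 -26813037/2810203 83492259/2810203; -26813037/2810203 14904688/2810203 -42041370/2810203; 83492259/2810203 -42041370/2810203 126532929/2810203]
step 2: x' = [-124095946853/16370145021, 17922103597/5456715007, -42862056833/5456715007], P' = [755813321831/16370145021 -79687095283/5456715007 245335410871/5456715007; -79687095283/5456715007 40962328630/5456715007 -117888739461/5456715007; 245335410871/5456715007 -117888739461/5456715007 355033193508/5456715007]

step 0: x̄ = F·x = [-1, -6, -1]
step 0: P̄ = F·P·Fᵀ + Q = [50 -5 33; -5 56 -22; 33 -22 37]
step 0: y = z − H·x̄ = [18]
step 0: S = H·P̄·Hᵀ + R = [412]
step 0: K = P̄·Hᵀ·S⁻¹ = [9/206; 73/206; -29/412]
step 0: x' = x̄ + K·y = [-22/103, 39/103, -467/206]
step 0: P' = (I − K·H)·P̄ = [5069/103 -1172/103 7059/206; -1172/103 439/103 -2415/206; 7059/206 -2415/206 14403/412]
step 1: x̄ = F·x = [628/103, 416/103, 657/206]
step 1: P̄ = F·P·Fᵀ + Q = [95729/103 79677/103 15398/103; 79677/103 71155/103 18519/206; 15398/103 18519/206 25159/412]
step 1: y = z − H·x̄ = [-3771/206]
step 1: S = H·P̄·Hᵀ + R = [2810203/412]
step 1: K = P̄·Hᵀ·S⁻¹ = [1017716/2810203; 890898/2810203; 136273/2810203]
step 1: x' = x̄ + K·y = [-1496078/2810203, -4958677/2810203, 6468048/2810203]
step 1: P' = (I − K·H)·P̄ = [97878241/2810203 -26813037/2810203 83492259/2810203; -26813037/2810203 14904688/2810203 -42041370/2810203; 83492259/2810203 -42041370/2810203 126532929/2810203]
step 2: x̄ = F·x = [-2256361/255473, 584379/255473, -22840157/2810203]
step 2: P̄ = F·P·Fᵀ + Q = [230400767/255473 170420061/255473 59114819/255473; 170420061/255473 140654081/255473 32423796/255473; 59114819/255473 32423796/255473 296989857/2810203]
step 2: y = z − H·x̄ = [9176056/2810203]
step 2: S = H·P̄·Hᵀ + R = [16370145021/2810203]
step 2: K = P̄·Hᵀ·S⁻¹ = [6274125022/16370145021; 1666082143/5456715007; 455658375/5456715007]
step 2: x' = x̄ + K·y = [-124095946853/16370145021, 17922103597/5456715007, -42862056833/5456715007]
step 2: P' = (I − K·H)·P̄ = [755813321831/16370145021 -79687095283/5456715007 245335410871/5456715007; -79687095283/5456715007 40962328630/5456715007 -117888739461/5456715007; 245335410871/5456715007 -117888739461/5456715007 355033193508/5456715007]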